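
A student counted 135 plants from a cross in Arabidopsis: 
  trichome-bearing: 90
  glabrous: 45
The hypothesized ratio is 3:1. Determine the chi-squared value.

The 3:1 ratio has 4 parts, so with N = 135 the expected counts are:
  trichome-bearing: 135 × 3/4 = 101.25
  glabrous: 135 × 1/4 = 33.75
χ² = Σ (O − E)² / E
  trichome-bearing: (90 − 101.25)² / 101.25 = 1.2500
  glabrous: (45 − 33.75)² / 33.75 = 3.7500
χ² = 1.2500 + 3.7500 = 5.000

5.000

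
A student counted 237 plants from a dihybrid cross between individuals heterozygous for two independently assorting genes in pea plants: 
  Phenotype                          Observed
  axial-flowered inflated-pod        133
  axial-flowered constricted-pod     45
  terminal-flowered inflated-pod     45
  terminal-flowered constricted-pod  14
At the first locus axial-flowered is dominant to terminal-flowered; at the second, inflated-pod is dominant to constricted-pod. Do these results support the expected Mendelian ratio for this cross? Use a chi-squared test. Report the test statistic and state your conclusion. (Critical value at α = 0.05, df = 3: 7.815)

A dihybrid F₂ with independent assortment and complete dominance at both loci gives a 9:3:3:1 phenotypic ratio.
The 9:3:3:1 ratio has 16 parts, so with N = 237 the expected counts are:
  axial-flowered inflated-pod: 237 × 9/16 = 133.3125
  axial-flowered constricted-pod: 237 × 3/16 = 44.4375
  terminal-flowered inflated-pod: 237 × 3/16 = 44.4375
  terminal-flowered constricted-pod: 237 × 1/16 = 14.8125
χ² = Σ (O − E)² / E
  axial-flowered inflated-pod: (133 − 133.3125)² / 133.3125 = 0.0007
  axial-flowered constricted-pod: (45 − 44.4375)² / 44.4375 = 0.0071
  terminal-flowered inflated-pod: (45 − 44.4375)² / 44.4375 = 0.0071
  terminal-flowered constricted-pod: (14 − 14.8125)² / 14.8125 = 0.0446
χ² = 0.0007 + 0.0071 + 0.0071 + 0.0446 = 0.0595 ≈ 0.060
Degrees of freedom = 4 − 1 = 3; critical value at α = 0.05 is 7.815.
Since 0.060 < 7.815, we fail to reject the null hypothesis — the data are consistent with the 9:3:3:1 ratio.

0.060; consistent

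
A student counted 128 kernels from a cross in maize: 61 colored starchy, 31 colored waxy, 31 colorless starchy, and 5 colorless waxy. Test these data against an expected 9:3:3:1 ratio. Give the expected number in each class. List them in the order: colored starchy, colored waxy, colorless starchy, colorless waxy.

72, 24, 24, 8

Expected counts for N = 128 under a 9:3:3:1 ratio (total parts = 16):
  colored starchy: 128 × 9/16 = 72
  colored waxy: 128 × 3/16 = 24
  colorless starchy: 128 × 3/16 = 24
  colorless waxy: 128 × 1/16 = 8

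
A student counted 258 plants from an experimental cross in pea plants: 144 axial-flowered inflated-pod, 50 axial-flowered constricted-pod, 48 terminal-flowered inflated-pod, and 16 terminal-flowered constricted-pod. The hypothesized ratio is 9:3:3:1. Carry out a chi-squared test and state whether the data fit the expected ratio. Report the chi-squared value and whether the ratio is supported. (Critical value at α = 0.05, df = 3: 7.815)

0.067; consistent

Expected counts for N = 258 under a 9:3:3:1 ratio (total parts = 16):
  axial-flowered inflated-pod: 258 × 9/16 = 145.125
  axial-flowered constricted-pod: 258 × 3/16 = 48.375
  terminal-flowered inflated-pod: 258 × 3/16 = 48.375
  terminal-flowered constricted-pod: 258 × 1/16 = 16.125
χ² = Σ (O − E)² / E
  axial-flowered inflated-pod: (144 − 145.125)² / 145.125 = 0.0087
  axial-flowered constricted-pod: (50 − 48.375)² / 48.375 = 0.0546
  terminal-flowered inflated-pod: (48 − 48.375)² / 48.375 = 0.0029
  terminal-flowered constricted-pod: (16 − 16.125)² / 16.125 = 0.0010
χ² = 0.0087 + 0.0546 + 0.0029 + 0.0010 = 0.0672 ≈ 0.067
Degrees of freedom = 4 − 1 = 3; critical value at α = 0.05 is 7.815.
Since 0.067 < 7.815, we fail to reject the null hypothesis — the data are consistent with the 9:3:3:1 ratio.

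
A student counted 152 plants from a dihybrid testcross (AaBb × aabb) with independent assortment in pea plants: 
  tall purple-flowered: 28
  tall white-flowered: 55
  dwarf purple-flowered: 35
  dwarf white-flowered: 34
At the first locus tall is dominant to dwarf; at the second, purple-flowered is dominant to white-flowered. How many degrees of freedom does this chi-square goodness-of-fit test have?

A dihybrid testcross with independent assortment gives a 1:1:1:1 ratio.
A goodness-of-fit test with 4 phenotype classes has df = 4 − 1 = 3.

3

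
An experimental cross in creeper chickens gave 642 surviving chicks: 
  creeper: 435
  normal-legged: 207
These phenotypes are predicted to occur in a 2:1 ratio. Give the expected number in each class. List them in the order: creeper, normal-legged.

428, 214

Total ratio parts = 3. Expected numbers out of 642:
  creeper: 642 × 2/3 = 428
  normal-legged: 642 × 1/3 = 214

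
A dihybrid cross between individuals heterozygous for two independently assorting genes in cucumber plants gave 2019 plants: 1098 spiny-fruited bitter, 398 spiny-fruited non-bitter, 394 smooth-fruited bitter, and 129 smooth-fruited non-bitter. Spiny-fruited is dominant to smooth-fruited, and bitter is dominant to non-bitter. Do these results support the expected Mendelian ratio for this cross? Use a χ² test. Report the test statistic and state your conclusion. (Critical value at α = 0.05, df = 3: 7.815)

2.941; consistent

A dihybrid F₂ with independent assortment and complete dominance at both loci gives a 9:3:3:1 phenotypic ratio.
Expected counts for N = 2019 under a 9:3:3:1 ratio (total parts = 16):
  spiny-fruited bitter: 2019 × 9/16 = 1135.6875
  spiny-fruited non-bitter: 2019 × 3/16 = 378.5625
  smooth-fruited bitter: 2019 × 3/16 = 378.5625
  smooth-fruited non-bitter: 2019 × 1/16 = 126.1875
χ² = Σ (O − E)² / E
  spiny-fruited bitter: (1098 − 1135.6875)² / 1135.6875 = 1.2507
  spiny-fruited non-bitter: (398 − 378.5625)² / 378.5625 = 0.9980
  smooth-fruited bitter: (394 − 378.5625)² / 378.5625 = 0.6295
  smooth-fruited non-bitter: (129 − 126.1875)² / 126.1875 = 0.0627
χ² = 1.2507 + 0.9980 + 0.6295 + 0.0627 = 2.9409 ≈ 2.941
Degrees of freedom = 4 − 1 = 3; critical value at α = 0.05 is 7.815.
Since 2.941 < 7.815, we fail to reject the null hypothesis — the data are consistent with the 9:3:3:1 ratio.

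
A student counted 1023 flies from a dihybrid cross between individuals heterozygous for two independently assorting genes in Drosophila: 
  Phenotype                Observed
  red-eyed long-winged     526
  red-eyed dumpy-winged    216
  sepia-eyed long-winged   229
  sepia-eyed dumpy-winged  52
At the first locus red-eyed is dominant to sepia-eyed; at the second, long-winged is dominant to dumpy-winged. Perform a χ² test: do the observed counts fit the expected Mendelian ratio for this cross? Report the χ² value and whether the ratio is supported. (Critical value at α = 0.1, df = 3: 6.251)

16.736; not consistent

A dihybrid F₂ with independent assortment and complete dominance at both loci gives a 9:3:3:1 phenotypic ratio.
Total ratio parts = 16. Expected numbers out of 1023:
  red-eyed long-winged: 1023 × 9/16 = 575.4375
  red-eyed dumpy-winged: 1023 × 3/16 = 191.8125
  sepia-eyed long-winged: 1023 × 3/16 = 191.8125
  sepia-eyed dumpy-winged: 1023 × 1/16 = 63.9375
χ² = Σ (O − E)² / E
  red-eyed long-winged: (526 − 575.4375)² / 575.4375 = 4.2473
  red-eyed dumpy-winged: (216 − 191.8125)² / 191.8125 = 3.0500
  sepia-eyed long-winged: (229 − 191.8125)² / 191.8125 = 7.2097
  sepia-eyed dumpy-winged: (52 − 63.9375)² / 63.9375 = 2.2288
χ² = 4.2473 + 3.0500 + 7.2097 + 2.2288 = 16.7358 ≈ 16.736
Degrees of freedom = 4 − 1 = 3; critical value at α = 0.1 is 6.251.
Since 16.736 > 6.251, we reject the null hypothesis — the data do not fit the 9:3:3:1 ratio.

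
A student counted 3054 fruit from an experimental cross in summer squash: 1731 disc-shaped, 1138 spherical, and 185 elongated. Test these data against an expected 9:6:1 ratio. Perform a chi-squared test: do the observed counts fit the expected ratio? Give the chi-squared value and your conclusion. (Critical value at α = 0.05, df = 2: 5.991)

0.327; consistent

Total ratio parts = 16. Expected numbers out of 3054:
  disc-shaped: 3054 × 9/16 = 1717.875
  spherical: 3054 × 6/16 = 1145.25
  elongated: 3054 × 1/16 = 190.875
χ² = Σ (O − E)² / E
  disc-shaped: (1731 − 1717.875)² / 1717.875 = 0.1003
  spherical: (1138 − 1145.25)² / 1145.25 = 0.0459
  elongated: (185 − 190.875)² / 190.875 = 0.1808
χ² = 0.1003 + 0.0459 + 0.1808 = 0.327
Degrees of freedom = 3 − 1 = 2; critical value at α = 0.05 is 5.991.
Since 0.327 < 5.991, we fail to reject the null hypothesis — the data are consistent with the 9:6:1 ratio.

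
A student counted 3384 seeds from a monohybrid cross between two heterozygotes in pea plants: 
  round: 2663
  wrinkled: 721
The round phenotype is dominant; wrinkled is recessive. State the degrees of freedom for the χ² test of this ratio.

For a monohybrid cross between heterozygotes with complete dominance, the expected phenotypic ratio is 3:1.
A goodness-of-fit test with 2 phenotype classes has df = 2 − 1 = 1.

1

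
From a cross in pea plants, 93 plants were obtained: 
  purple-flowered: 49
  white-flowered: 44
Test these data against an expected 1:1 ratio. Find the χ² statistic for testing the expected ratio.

0.269

Under the 1:1 hypothesis (Σ ratio = 2, N = 93):
  purple-flowered: 93 × 1/2 = 46.5
  white-flowered: 93 × 1/2 = 46.5
χ² = Σ (O − E)² / E
  purple-flowered: (49 − 46.5)² / 46.5 = 0.1344
  white-flowered: (44 − 46.5)² / 46.5 = 0.1344
χ² = 0.1344 + 0.1344 = 0.2688 ≈ 0.269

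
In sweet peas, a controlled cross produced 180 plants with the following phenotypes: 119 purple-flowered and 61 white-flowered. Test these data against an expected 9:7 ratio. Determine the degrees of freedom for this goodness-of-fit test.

1

A goodness-of-fit test with 2 phenotype classes has df = 2 − 1 = 1.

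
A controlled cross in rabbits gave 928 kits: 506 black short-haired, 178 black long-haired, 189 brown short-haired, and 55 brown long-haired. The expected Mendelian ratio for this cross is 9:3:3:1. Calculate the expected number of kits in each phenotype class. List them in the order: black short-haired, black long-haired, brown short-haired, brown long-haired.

522, 174, 174, 58

The 9:3:3:1 ratio has 16 parts, so with N = 928 the expected counts are:
  black short-haired: 928 × 9/16 = 522
  black long-haired: 928 × 3/16 = 174
  brown short-haired: 928 × 3/16 = 174
  brown long-haired: 928 × 1/16 = 58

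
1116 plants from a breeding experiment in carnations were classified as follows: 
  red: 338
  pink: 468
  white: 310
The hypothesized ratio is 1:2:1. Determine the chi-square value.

30.437

Total ratio parts = 4. Expected numbers out of 1116:
  red: 1116 × 1/4 = 279
  pink: 1116 × 2/4 = 558
  white: 1116 × 1/4 = 279
χ² = Σ (O − E)² / E
  red: (338 − 279)² / 279 = 12.4767
  pink: (468 − 558)² / 558 = 14.5161
  white: (310 − 279)² / 279 = 3.4444
χ² = 12.4767 + 14.5161 + 3.4444 = 30.4372 ≈ 30.437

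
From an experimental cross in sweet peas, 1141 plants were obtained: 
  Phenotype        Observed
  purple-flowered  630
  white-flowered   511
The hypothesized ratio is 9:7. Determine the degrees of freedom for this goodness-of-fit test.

A goodness-of-fit test with 2 phenotype classes has df = 2 − 1 = 1.

1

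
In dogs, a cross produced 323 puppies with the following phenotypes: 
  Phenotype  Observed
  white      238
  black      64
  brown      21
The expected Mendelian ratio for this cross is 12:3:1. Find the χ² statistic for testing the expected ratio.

0.302

Total ratio parts = 16. Expected numbers out of 323:
  white: 323 × 12/16 = 242.25
  black: 323 × 3/16 = 60.5625
  brown: 323 × 1/16 = 20.1875
χ² = Σ (O − E)² / E
  white: (238 − 242.25)² / 242.25 = 0.0746
  black: (64 − 60.5625)² / 60.5625 = 0.1951
  brown: (21 − 20.1875)² / 20.1875 = 0.0327
χ² = 0.0746 + 0.1951 + 0.0327 = 0.3024 ≈ 0.302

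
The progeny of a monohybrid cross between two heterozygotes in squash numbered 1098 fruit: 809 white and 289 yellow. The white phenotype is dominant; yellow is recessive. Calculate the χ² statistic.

1.021

For a monohybrid cross between heterozygotes with complete dominance, the expected phenotypic ratio is 3:1.
Expected counts for N = 1098 under a 3:1 ratio (total parts = 4):
  white: 1098 × 3/4 = 823.5
  yellow: 1098 × 1/4 = 274.5
χ² = Σ (O − E)² / E
  white: (809 − 823.5)² / 823.5 = 0.2553
  yellow: (289 − 274.5)² / 274.5 = 0.7659
χ² = 0.2553 + 0.7659 = 1.0212 ≈ 1.021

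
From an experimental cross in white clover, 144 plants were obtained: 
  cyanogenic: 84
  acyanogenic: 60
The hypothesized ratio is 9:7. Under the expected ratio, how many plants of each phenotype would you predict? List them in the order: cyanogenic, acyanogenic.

81, 63

The 9:7 ratio has 16 parts, so with N = 144 the expected counts are:
  cyanogenic: 144 × 9/16 = 81
  acyanogenic: 144 × 7/16 = 63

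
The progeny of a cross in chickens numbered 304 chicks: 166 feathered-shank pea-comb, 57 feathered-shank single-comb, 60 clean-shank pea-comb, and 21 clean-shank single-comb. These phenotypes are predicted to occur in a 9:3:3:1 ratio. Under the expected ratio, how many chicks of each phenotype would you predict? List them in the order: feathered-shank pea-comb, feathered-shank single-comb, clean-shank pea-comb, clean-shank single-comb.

171, 57, 57, 19

Total ratio parts = 16. Expected numbers out of 304:
  feathered-shank pea-comb: 304 × 9/16 = 171
  feathered-shank single-comb: 304 × 3/16 = 57
  clean-shank pea-comb: 304 × 3/16 = 57
  clean-shank single-comb: 304 × 1/16 = 19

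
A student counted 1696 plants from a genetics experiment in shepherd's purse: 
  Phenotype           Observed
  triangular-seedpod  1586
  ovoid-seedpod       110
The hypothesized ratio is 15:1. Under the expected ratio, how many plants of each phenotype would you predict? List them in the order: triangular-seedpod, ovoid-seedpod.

The 15:1 ratio has 16 parts, so with N = 1696 the expected counts are:
  triangular-seedpod: 1696 × 15/16 = 1590
  ovoid-seedpod: 1696 × 1/16 = 106

1590, 106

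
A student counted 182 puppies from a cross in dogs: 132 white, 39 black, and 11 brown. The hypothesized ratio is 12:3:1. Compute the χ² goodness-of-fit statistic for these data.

The 12:3:1 ratio has 16 parts, so with N = 182 the expected counts are:
  white: 182 × 12/16 = 136.5
  black: 182 × 3/16 = 34.125
  brown: 182 × 1/16 = 11.375
χ² = Σ (O − E)² / E
  white: (132 − 136.5)² / 136.5 = 0.1484
  black: (39 − 34.125)² / 34.125 = 0.6964
  brown: (11 − 11.375)² / 11.375 = 0.0124
χ² = 0.1484 + 0.6964 + 0.0124 = 0.8572 ≈ 0.857

0.857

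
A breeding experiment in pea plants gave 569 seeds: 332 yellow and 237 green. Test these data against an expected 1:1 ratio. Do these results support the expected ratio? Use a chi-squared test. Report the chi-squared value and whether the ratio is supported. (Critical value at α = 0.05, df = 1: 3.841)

The 1:1 ratio has 2 parts, so with N = 569 the expected counts are:
  yellow: 569 × 1/2 = 284.5
  green: 569 × 1/2 = 284.5
χ² = Σ (O − E)² / E
  yellow: (332 − 284.5)² / 284.5 = 7.9306
  green: (237 − 284.5)² / 284.5 = 7.9306
χ² = 7.9306 + 7.9306 = 15.8612 ≈ 15.861
Degrees of freedom = 2 − 1 = 1; critical value at α = 0.05 is 3.841.
Since 15.861 > 3.841, we reject the null hypothesis — the data do not fit the 1:1 ratio.

15.861; not consistent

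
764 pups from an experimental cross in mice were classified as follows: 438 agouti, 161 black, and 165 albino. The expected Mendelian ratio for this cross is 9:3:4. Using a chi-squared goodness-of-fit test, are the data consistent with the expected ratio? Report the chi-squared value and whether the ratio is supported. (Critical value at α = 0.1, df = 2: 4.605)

Under the 9:3:4 hypothesis (Σ ratio = 16, N = 764):
  agouti: 764 × 9/16 = 429.75
  black: 764 × 3/16 = 143.25
  albino: 764 × 4/16 = 191
χ² = Σ (O − E)² / E
  agouti: (438 − 429.75)² / 429.75 = 0.1584
  black: (161 − 143.25)² / 143.25 = 2.1994
  albino: (165 − 191)² / 191 = 3.5393
χ² = 0.1584 + 2.1994 + 3.5393 = 5.8971 ≈ 5.897
Degrees of freedom = 3 − 1 = 2; critical value at α = 0.1 is 4.605.
Since 5.897 > 4.605, we reject the null hypothesis — the data do not fit the 9:3:4 ratio.

5.897; not consistent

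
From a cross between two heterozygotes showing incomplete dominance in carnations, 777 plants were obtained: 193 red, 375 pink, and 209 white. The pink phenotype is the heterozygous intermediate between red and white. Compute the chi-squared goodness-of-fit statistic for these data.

1.597

With incomplete dominance, a heterozygote × heterozygote cross gives a 1:2:1 phenotypic ratio.
Under the 1:2:1 hypothesis (Σ ratio = 4, N = 777):
  red: 777 × 1/4 = 194.25
  pink: 777 × 2/4 = 388.5
  white: 777 × 1/4 = 194.25
χ² = Σ (O − E)² / E
  red: (193 − 194.25)² / 194.25 = 0.0080
  pink: (375 − 388.5)² / 388.5 = 0.4691
  white: (209 − 194.25)² / 194.25 = 1.1200
χ² = 0.0080 + 0.4691 + 1.1200 = 1.5971 ≈ 1.597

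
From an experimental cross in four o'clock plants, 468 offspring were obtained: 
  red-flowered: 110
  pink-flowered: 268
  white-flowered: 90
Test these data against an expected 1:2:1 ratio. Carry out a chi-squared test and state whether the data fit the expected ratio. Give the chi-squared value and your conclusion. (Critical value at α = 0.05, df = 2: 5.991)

Total ratio parts = 4. Expected numbers out of 468:
  red-flowered: 468 × 1/4 = 117
  pink-flowered: 468 × 2/4 = 234
  white-flowered: 468 × 1/4 = 117
χ² = Σ (O − E)² / E
  red-flowered: (110 − 117)² / 117 = 0.4188
  pink-flowered: (268 − 234)² / 234 = 4.9402
  white-flowered: (90 − 117)² / 117 = 6.2308
χ² = 0.4188 + 4.9402 + 6.2308 = 11.5898 ≈ 11.590
Degrees of freedom = 3 − 1 = 2; critical value at α = 0.05 is 5.991.
Since 11.590 > 5.991, we reject the null hypothesis — the data do not fit the 1:2:1 ratio.

11.590; not consistent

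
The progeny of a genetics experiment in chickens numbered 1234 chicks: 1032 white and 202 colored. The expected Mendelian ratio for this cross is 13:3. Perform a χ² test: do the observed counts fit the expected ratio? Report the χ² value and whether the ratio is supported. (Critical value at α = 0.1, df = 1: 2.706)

4.590; not consistent

The 13:3 ratio has 16 parts, so with N = 1234 the expected counts are:
  white: 1234 × 13/16 = 1002.625
  colored: 1234 × 3/16 = 231.375
χ² = Σ (O − E)² / E
  white: (1032 − 1002.625)² / 1002.625 = 0.8606
  colored: (202 − 231.375)² / 231.375 = 3.7294
χ² = 0.8606 + 3.7294 = 4.590
Degrees of freedom = 2 − 1 = 1; critical value at α = 0.1 is 2.706.
Since 4.590 > 2.706, we reject the null hypothesis — the data do not fit the 13:3 ratio.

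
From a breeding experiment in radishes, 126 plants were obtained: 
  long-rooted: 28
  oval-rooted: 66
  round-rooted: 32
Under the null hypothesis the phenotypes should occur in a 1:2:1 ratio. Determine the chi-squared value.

Under the 1:2:1 hypothesis (Σ ratio = 4, N = 126):
  long-rooted: 126 × 1/4 = 31.5
  oval-rooted: 126 × 2/4 = 63
  round-rooted: 126 × 1/4 = 31.5
χ² = Σ (O − E)² / E
  long-rooted: (28 − 31.5)² / 31.5 = 0.3889
  oval-rooted: (66 − 63)² / 63 = 0.1429
  round-rooted: (32 − 31.5)² / 31.5 = 0.0079
χ² = 0.3889 + 0.1429 + 0.0079 = 0.5397 ≈ 0.540

0.540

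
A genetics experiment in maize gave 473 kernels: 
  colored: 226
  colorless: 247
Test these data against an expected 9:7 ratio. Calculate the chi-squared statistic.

Under the 9:7 hypothesis (Σ ratio = 16, N = 473):
  colored: 473 × 9/16 = 266.0625
  colorless: 473 × 7/16 = 206.9375
χ² = Σ (O − E)² / E
  colored: (226 − 266.0625)² / 266.0625 = 6.0324
  colorless: (247 − 206.9375)² / 206.9375 = 7.7560
χ² = 6.0324 + 7.7560 = 13.7884 ≈ 13.788

13.788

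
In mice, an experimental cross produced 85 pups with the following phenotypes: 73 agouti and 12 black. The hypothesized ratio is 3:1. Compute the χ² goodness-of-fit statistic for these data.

Total ratio parts = 4. Expected numbers out of 85:
  agouti: 85 × 3/4 = 63.75
  black: 85 × 1/4 = 21.25
χ² = Σ (O − E)² / E
  agouti: (73 − 63.75)² / 63.75 = 1.3422
  black: (12 − 21.25)² / 21.25 = 4.0265
χ² = 1.3422 + 4.0265 = 5.3687 ≈ 5.369

5.369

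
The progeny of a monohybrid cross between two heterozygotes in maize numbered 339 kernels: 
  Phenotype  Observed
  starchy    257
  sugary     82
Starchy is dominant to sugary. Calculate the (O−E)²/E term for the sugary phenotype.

0.089

For a monohybrid cross between heterozygotes with complete dominance, the expected phenotypic ratio is 3:1.
Total ratio parts = 4. Expected numbers out of 339:
  starchy: 339 × 3/4 = 254.25
  sugary: 339 × 1/4 = 84.75
Contribution of sugary: (82 − 84.75)² / 84.75 = 0.0892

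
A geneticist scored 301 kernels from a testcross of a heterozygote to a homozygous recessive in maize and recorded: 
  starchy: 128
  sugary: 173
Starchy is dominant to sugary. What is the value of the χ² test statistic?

A testcross of a heterozygote (Aa × aa) gives a 1:1 phenotypic ratio.
Under the 1:1 hypothesis (Σ ratio = 2, N = 301):
  starchy: 301 × 1/2 = 150.5
  sugary: 301 × 1/2 = 150.5
χ² = Σ (O − E)² / E
  starchy: (128 − 150.5)² / 150.5 = 3.3638
  sugary: (173 − 150.5)² / 150.5 = 3.3638
χ² = 3.3638 + 3.3638 = 6.7276 ≈ 6.728

6.728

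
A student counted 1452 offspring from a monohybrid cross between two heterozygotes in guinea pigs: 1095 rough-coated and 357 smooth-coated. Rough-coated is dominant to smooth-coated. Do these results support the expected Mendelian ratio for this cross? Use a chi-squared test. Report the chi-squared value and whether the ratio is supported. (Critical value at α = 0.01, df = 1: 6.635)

For a monohybrid cross between heterozygotes with complete dominance, the expected phenotypic ratio is 3:1.
Under the 3:1 hypothesis (Σ ratio = 4, N = 1452):
  rough-coated: 1452 × 3/4 = 1089
  smooth-coated: 1452 × 1/4 = 363
χ² = Σ (O − E)² / E
  rough-coated: (1095 − 1089)² / 1089 = 0.0331
  smooth-coated: (357 − 363)² / 363 = 0.0992
χ² = 0.0331 + 0.0992 = 0.1323 ≈ 0.132
Degrees of freedom = 2 − 1 = 1; critical value at α = 0.01 is 6.635.
Since 0.132 < 6.635, we fail to reject the null hypothesis — the data are consistent with the 3:1 ratio.

0.132; consistent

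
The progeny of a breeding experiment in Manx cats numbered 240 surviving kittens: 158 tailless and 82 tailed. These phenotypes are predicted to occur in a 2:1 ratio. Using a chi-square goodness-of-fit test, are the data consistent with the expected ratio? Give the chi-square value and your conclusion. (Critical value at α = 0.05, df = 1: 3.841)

0.075; consistent

The 2:1 ratio has 3 parts, so with N = 240 the expected counts are:
  tailless: 240 × 2/3 = 160
  tailed: 240 × 1/3 = 80
χ² = Σ (O − E)² / E
  tailless: (158 − 160)² / 160 = 0.0250
  tailed: (82 − 80)² / 80 = 0.0500
χ² = 0.0250 + 0.0500 = 0.075
Degrees of freedom = 2 − 1 = 1; critical value at α = 0.05 is 3.841.
Since 0.075 < 3.841, we fail to reject the null hypothesis — the data are consistent with the 2:1 ratio.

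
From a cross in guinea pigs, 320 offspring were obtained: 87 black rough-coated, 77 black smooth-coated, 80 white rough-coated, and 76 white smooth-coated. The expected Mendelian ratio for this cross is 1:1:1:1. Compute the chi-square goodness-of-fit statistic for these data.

0.925

Expected counts for N = 320 under a 1:1:1:1 ratio (total parts = 4):
  black rough-coated: 320 × 1/4 = 80
  black smooth-coated: 320 × 1/4 = 80
  white rough-coated: 320 × 1/4 = 80
  white smooth-coated: 320 × 1/4 = 80
χ² = Σ (O − E)² / E
  black rough-coated: (87 − 80)² / 80 = 0.6125
  black smooth-coated: (77 − 80)² / 80 = 0.1125
  white rough-coated: (80 − 80)² / 80 = 0.0000
  white smooth-coated: (76 − 80)² / 80 = 0.2000
χ² = 0.6125 + 0.1125 + 0.0000 + 0.2000 = 0.925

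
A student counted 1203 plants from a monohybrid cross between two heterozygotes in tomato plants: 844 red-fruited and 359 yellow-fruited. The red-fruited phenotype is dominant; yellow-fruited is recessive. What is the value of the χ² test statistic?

For a monohybrid cross between heterozygotes with complete dominance, the expected phenotypic ratio is 3:1.
The 3:1 ratio has 4 parts, so with N = 1203 the expected counts are:
  red-fruited: 1203 × 3/4 = 902.25
  yellow-fruited: 1203 × 1/4 = 300.75
χ² = Σ (O − E)² / E
  red-fruited: (844 − 902.25)² / 902.25 = 3.7607
  yellow-fruited: (359 − 300.75)² / 300.75 = 11.2820
χ² = 3.7607 + 11.2820 = 15.0427 ≈ 15.043

15.043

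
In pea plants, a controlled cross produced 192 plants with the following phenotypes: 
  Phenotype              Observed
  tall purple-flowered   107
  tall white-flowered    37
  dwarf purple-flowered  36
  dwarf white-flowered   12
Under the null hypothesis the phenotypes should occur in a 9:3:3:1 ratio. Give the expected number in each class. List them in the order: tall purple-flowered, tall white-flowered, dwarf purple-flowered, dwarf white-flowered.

108, 36, 36, 12

Expected counts for N = 192 under a 9:3:3:1 ratio (total parts = 16):
  tall purple-flowered: 192 × 9/16 = 108
  tall white-flowered: 192 × 3/16 = 36
  dwarf purple-flowered: 192 × 3/16 = 36
  dwarf white-flowered: 192 × 1/16 = 12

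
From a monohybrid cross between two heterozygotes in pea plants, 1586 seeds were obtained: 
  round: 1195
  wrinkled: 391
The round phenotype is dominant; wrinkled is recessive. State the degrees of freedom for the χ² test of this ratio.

1

For a monohybrid cross between heterozygotes with complete dominance, the expected phenotypic ratio is 3:1.
A goodness-of-fit test with 2 phenotype classes has df = 2 − 1 = 1.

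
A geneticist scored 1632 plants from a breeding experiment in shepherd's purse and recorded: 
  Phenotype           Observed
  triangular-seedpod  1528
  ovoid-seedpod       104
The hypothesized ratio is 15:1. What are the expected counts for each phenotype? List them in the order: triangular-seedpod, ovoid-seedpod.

1530, 102

Total ratio parts = 16. Expected numbers out of 1632:
  triangular-seedpod: 1632 × 15/16 = 1530
  ovoid-seedpod: 1632 × 1/16 = 102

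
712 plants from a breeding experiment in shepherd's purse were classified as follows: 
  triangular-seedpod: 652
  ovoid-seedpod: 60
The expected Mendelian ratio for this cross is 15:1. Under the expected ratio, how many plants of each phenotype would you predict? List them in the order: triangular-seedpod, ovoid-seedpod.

667.5, 44.5

Total ratio parts = 16. Expected numbers out of 712:
  triangular-seedpod: 712 × 15/16 = 667.5
  ovoid-seedpod: 712 × 1/16 = 44.5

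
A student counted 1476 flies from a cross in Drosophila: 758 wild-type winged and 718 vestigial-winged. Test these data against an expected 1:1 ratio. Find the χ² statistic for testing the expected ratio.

1.084

Under the 1:1 hypothesis (Σ ratio = 2, N = 1476):
  wild-type winged: 1476 × 1/2 = 738
  vestigial-winged: 1476 × 1/2 = 738
χ² = Σ (O − E)² / E
  wild-type winged: (758 − 738)² / 738 = 0.5420
  vestigial-winged: (718 − 738)² / 738 = 0.5420
χ² = 0.5420 + 0.5420 = 1.084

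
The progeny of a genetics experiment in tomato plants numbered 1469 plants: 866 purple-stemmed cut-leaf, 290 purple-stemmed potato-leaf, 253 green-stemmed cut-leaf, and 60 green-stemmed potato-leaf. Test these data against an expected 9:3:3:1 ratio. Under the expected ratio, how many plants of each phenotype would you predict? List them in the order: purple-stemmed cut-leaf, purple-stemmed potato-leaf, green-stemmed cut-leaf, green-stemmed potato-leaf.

826.3125, 275.4375, 275.4375, 91.8125

Expected counts for N = 1469 under a 9:3:3:1 ratio (total parts = 16):
  purple-stemmed cut-leaf: 1469 × 9/16 = 826.3125
  purple-stemmed potato-leaf: 1469 × 3/16 = 275.4375
  green-stemmed cut-leaf: 1469 × 3/16 = 275.4375
  green-stemmed potato-leaf: 1469 × 1/16 = 91.8125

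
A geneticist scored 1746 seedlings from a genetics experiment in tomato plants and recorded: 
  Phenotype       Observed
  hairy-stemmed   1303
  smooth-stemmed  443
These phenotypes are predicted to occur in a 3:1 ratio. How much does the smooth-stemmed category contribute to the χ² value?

The 3:1 ratio has 4 parts, so with N = 1746 the expected counts are:
  hairy-stemmed: 1746 × 3/4 = 1309.5
  smooth-stemmed: 1746 × 1/4 = 436.5
Contribution of smooth-stemmed: (443 − 436.5)² / 436.5 = 0.0968

0.097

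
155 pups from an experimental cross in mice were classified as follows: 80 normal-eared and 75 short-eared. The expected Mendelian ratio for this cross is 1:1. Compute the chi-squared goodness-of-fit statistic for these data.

0.161

Under the 1:1 hypothesis (Σ ratio = 2, N = 155):
  normal-eared: 155 × 1/2 = 77.5
  short-eared: 155 × 1/2 = 77.5
χ² = Σ (O − E)² / E
  normal-eared: (80 − 77.5)² / 77.5 = 0.0806
  short-eared: (75 − 77.5)² / 77.5 = 0.0806
χ² = 0.0806 + 0.0806 = 0.1612 ≈ 0.161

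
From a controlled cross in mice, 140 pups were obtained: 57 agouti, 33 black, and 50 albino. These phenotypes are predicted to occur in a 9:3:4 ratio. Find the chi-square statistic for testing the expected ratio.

Total ratio parts = 16. Expected numbers out of 140:
  agouti: 140 × 9/16 = 78.75
  black: 140 × 3/16 = 26.25
  albino: 140 × 4/16 = 35
χ² = Σ (O − E)² / E
  agouti: (57 − 78.75)² / 78.75 = 6.0071
  black: (33 − 26.25)² / 26.25 = 1.7357
  albino: (50 − 35)² / 35 = 6.4286
χ² = 6.0071 + 1.7357 + 6.4286 = 14.1714 ≈ 14.171

14.171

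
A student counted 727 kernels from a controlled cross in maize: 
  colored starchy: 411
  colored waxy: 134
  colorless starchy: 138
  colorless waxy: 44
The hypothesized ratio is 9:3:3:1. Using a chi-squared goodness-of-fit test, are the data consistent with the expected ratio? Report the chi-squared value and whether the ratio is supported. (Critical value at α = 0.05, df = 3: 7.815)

Total ratio parts = 16. Expected numbers out of 727:
  colored starchy: 727 × 9/16 = 408.9375
  colored waxy: 727 × 3/16 = 136.3125
  colorless starchy: 727 × 3/16 = 136.3125
  colorless waxy: 727 × 1/16 = 45.4375
χ² = Σ (O − E)² / E
  colored starchy: (411 − 408.9375)² / 408.9375 = 0.0104
  colored waxy: (134 − 136.3125)² / 136.3125 = 0.0392
  colorless starchy: (138 − 136.3125)² / 136.3125 = 0.0209
  colorless waxy: (44 − 45.4375)² / 45.4375 = 0.0455
χ² = 0.0104 + 0.0392 + 0.0209 + 0.0455 = 0.116
Degrees of freedom = 4 − 1 = 3; critical value at α = 0.05 is 7.815.
Since 0.116 < 7.815, we fail to reject the null hypothesis — the data are consistent with the 9:3:3:1 ratio.

0.116; consistent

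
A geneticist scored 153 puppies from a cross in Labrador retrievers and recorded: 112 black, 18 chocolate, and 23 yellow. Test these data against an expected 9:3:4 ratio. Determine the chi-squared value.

17.879

Under the 9:3:4 hypothesis (Σ ratio = 16, N = 153):
  black: 153 × 9/16 = 86.0625
  chocolate: 153 × 3/16 = 28.6875
  yellow: 153 × 4/16 = 38.25
χ² = Σ (O − E)² / E
  black: (112 − 86.0625)² / 86.0625 = 7.8170
  chocolate: (18 − 28.6875)² / 28.6875 = 3.9816
  yellow: (23 − 38.25)² / 38.25 = 6.0801
χ² = 7.8170 + 3.9816 + 6.0801 = 17.8787 ≈ 17.879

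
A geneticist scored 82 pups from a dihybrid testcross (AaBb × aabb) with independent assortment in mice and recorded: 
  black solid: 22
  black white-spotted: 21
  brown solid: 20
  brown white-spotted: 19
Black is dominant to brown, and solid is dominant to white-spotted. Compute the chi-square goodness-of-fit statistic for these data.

A dihybrid testcross with independent assortment gives a 1:1:1:1 ratio.
Under the 1:1:1:1 hypothesis (Σ ratio = 4, N = 82):
  black solid: 82 × 1/4 = 20.5
  black white-spotted: 82 × 1/4 = 20.5
  brown solid: 82 × 1/4 = 20.5
  brown white-spotted: 82 × 1/4 = 20.5
χ² = Σ (O − E)² / E
  black solid: (22 − 20.5)² / 20.5 = 0.1098
  black white-spotted: (21 − 20.5)² / 20.5 = 0.0122
  brown solid: (20 − 20.5)² / 20.5 = 0.0122
  brown white-spotted: (19 − 20.5)² / 20.5 = 0.1098
χ² = 0.1098 + 0.0122 + 0.0122 + 0.1098 = 0.244

0.244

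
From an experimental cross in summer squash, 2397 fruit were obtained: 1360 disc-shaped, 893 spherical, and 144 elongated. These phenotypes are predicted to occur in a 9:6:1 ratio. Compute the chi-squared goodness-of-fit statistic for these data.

Total ratio parts = 16. Expected numbers out of 2397:
  disc-shaped: 2397 × 9/16 = 1348.3125
  spherical: 2397 × 6/16 = 898.875
  elongated: 2397 × 1/16 = 149.8125
χ² = Σ (O − E)² / E
  disc-shaped: (1360 − 1348.3125)² / 1348.3125 = 0.1013
  spherical: (893 − 898.875)² / 898.875 = 0.0384
  elongated: (144 − 149.8125)² / 149.8125 = 0.2255
χ² = 0.1013 + 0.0384 + 0.2255 = 0.3652 ≈ 0.365

0.365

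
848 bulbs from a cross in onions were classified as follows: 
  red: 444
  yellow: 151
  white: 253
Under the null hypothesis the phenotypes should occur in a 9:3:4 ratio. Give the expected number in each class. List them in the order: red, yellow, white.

477, 159, 212

The 9:3:4 ratio has 16 parts, so with N = 848 the expected counts are:
  red: 848 × 9/16 = 477
  yellow: 848 × 3/16 = 159
  white: 848 × 4/16 = 212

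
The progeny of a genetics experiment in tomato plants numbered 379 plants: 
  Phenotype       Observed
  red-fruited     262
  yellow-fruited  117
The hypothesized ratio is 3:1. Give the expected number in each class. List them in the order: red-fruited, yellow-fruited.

The 3:1 ratio has 4 parts, so with N = 379 the expected counts are:
  red-fruited: 379 × 3/4 = 284.25
  yellow-fruited: 379 × 1/4 = 94.75

284.25, 94.75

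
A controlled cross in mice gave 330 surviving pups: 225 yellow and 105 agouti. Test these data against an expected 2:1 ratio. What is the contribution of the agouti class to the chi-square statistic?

0.227

The 2:1 ratio has 3 parts, so with N = 330 the expected counts are:
  yellow: 330 × 2/3 = 220
  agouti: 330 × 1/3 = 110
Contribution of agouti: (105 − 110)² / 110 = 0.2273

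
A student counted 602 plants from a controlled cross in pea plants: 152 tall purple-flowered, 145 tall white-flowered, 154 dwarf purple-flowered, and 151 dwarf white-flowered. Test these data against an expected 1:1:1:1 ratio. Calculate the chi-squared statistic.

0.299

Under the 1:1:1:1 hypothesis (Σ ratio = 4, N = 602):
  tall purple-flowered: 602 × 1/4 = 150.5
  tall white-flowered: 602 × 1/4 = 150.5
  dwarf purple-flowered: 602 × 1/4 = 150.5
  dwarf white-flowered: 602 × 1/4 = 150.5
χ² = Σ (O − E)² / E
  tall purple-flowered: (152 − 150.5)² / 150.5 = 0.0150
  tall white-flowered: (145 − 150.5)² / 150.5 = 0.2010
  dwarf purple-flowered: (154 − 150.5)² / 150.5 = 0.0814
  dwarf white-flowered: (151 − 150.5)² / 150.5 = 0.0017
χ² = 0.0150 + 0.2010 + 0.0814 + 0.0017 = 0.2991 ≈ 0.299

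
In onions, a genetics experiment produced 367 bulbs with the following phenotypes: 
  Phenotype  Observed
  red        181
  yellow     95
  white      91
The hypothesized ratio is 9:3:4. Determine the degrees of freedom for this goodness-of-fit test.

2

A goodness-of-fit test with 3 phenotype classes has df = 3 − 1 = 2.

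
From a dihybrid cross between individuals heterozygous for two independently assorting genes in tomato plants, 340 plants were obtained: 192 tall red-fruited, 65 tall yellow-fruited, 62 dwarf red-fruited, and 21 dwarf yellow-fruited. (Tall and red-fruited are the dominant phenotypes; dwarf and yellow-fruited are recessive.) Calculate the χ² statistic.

A dihybrid F₂ with independent assortment and complete dominance at both loci gives a 9:3:3:1 phenotypic ratio.
Expected counts for N = 340 under a 9:3:3:1 ratio (total parts = 16):
  tall red-fruited: 340 × 9/16 = 191.25
  tall yellow-fruited: 340 × 3/16 = 63.75
  dwarf red-fruited: 340 × 3/16 = 63.75
  dwarf yellow-fruited: 340 × 1/16 = 21.25
χ² = Σ (O − E)² / E
  tall red-fruited: (192 − 191.25)² / 191.25 = 0.0029
  tall yellow-fruited: (65 − 63.75)² / 63.75 = 0.0245
  dwarf red-fruited: (62 − 63.75)² / 63.75 = 0.0480
  dwarf yellow-fruited: (21 − 21.25)² / 21.25 = 0.0029
χ² = 0.0029 + 0.0245 + 0.0480 + 0.0029 = 0.0783 ≈ 0.078

0.078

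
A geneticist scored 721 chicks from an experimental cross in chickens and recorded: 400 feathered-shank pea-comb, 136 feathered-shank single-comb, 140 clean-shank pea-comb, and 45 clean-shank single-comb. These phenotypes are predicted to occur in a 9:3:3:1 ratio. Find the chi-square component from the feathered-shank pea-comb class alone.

Under the 9:3:3:1 hypothesis (Σ ratio = 16, N = 721):
  feathered-shank pea-comb: 721 × 9/16 = 405.5625
  feathered-shank single-comb: 721 × 3/16 = 135.1875
  clean-shank pea-comb: 721 × 3/16 = 135.1875
  clean-shank single-comb: 721 × 1/16 = 45.0625
Contribution of feathered-shank pea-comb: (400 − 405.5625)² / 405.5625 = 0.0763

0.076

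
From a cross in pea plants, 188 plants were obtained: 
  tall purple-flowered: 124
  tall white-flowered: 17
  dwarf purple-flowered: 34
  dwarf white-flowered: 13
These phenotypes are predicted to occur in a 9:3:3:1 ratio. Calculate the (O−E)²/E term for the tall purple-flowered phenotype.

The 9:3:3:1 ratio has 16 parts, so with N = 188 the expected counts are:
  tall purple-flowered: 188 × 9/16 = 105.75
  tall white-flowered: 188 × 3/16 = 35.25
  dwarf purple-flowered: 188 × 3/16 = 35.25
  dwarf white-flowered: 188 × 1/16 = 11.75
Contribution of tall purple-flowered: (124 − 105.75)² / 105.75 = 3.1495

3.150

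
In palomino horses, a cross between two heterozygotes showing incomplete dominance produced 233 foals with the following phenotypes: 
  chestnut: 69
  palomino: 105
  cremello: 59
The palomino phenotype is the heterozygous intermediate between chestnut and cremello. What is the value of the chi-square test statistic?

3.129

With incomplete dominance, a heterozygote × heterozygote cross gives a 1:2:1 phenotypic ratio.
Total ratio parts = 4. Expected numbers out of 233:
  chestnut: 233 × 1/4 = 58.25
  palomino: 233 × 2/4 = 116.5
  cremello: 233 × 1/4 = 58.25
χ² = Σ (O − E)² / E
  chestnut: (69 − 58.25)² / 58.25 = 1.9839
  palomino: (105 − 116.5)² / 116.5 = 1.1352
  cremello: (59 − 58.25)² / 58.25 = 0.0097
χ² = 1.9839 + 1.1352 + 0.0097 = 3.1288 ≈ 3.129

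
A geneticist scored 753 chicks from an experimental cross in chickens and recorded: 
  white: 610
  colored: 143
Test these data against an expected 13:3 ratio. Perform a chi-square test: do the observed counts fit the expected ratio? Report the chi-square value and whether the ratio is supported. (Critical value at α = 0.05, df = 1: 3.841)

The 13:3 ratio has 16 parts, so with N = 753 the expected counts are:
  white: 753 × 13/16 = 611.8125
  colored: 753 × 3/16 = 141.1875
χ² = Σ (O − E)² / E
  white: (610 − 611.8125)² / 611.8125 = 0.0054
  colored: (143 − 141.1875)² / 141.1875 = 0.0233
χ² = 0.0054 + 0.0233 = 0.0287 ≈ 0.029
Degrees of freedom = 2 − 1 = 1; critical value at α = 0.05 is 3.841.
Since 0.029 < 3.841, we fail to reject the null hypothesis — the data are consistent with the 13:3 ratio.

0.029; consistent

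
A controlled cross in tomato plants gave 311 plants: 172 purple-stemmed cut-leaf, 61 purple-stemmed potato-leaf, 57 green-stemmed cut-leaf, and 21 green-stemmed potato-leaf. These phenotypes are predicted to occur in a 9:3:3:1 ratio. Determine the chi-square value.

0.328

Total ratio parts = 16. Expected numbers out of 311:
  purple-stemmed cut-leaf: 311 × 9/16 = 174.9375
  purple-stemmed potato-leaf: 311 × 3/16 = 58.3125
  green-stemmed cut-leaf: 311 × 3/16 = 58.3125
  green-stemmed potato-leaf: 311 × 1/16 = 19.4375
χ² = Σ (O − E)² / E
  purple-stemmed cut-leaf: (172 − 174.9375)² / 174.9375 = 0.0493
  purple-stemmed potato-leaf: (61 − 58.3125)² / 58.3125 = 0.1239
  green-stemmed cut-leaf: (57 − 58.3125)² / 58.3125 = 0.0295
  green-stemmed potato-leaf: (21 − 19.4375)² / 19.4375 = 0.1256
χ² = 0.0493 + 0.1239 + 0.0295 + 0.1256 = 0.3283 ≈ 0.328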